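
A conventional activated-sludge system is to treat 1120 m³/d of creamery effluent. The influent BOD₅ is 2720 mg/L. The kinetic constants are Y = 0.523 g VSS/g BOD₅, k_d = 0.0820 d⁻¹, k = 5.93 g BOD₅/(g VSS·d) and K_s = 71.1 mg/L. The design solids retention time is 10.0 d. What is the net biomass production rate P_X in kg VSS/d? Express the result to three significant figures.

From the Monod/SRT balance for a CMAS, S = K_s·(1+k_d θ_c)/[θ_c·(Y k − k_d) − 1] = 71.1 × (1 + 0.0820 × 10.0) / [10.0 × (0.523 × 5.93 − 0.0820) − 1] = 129.4 / 29.19 = 4.433 mg/L.
Correct the yield for decay: Y_obs = Y/(1 + k_d θ_c) = 0.523 / (1 + 0.0820 × 10.0) = 0.523 / 1.820 = 0.2874.
Substrate removed = Q·(S₀ − S) = 1120 m³/d × (2720 − 4.43) g/m³ = 3.04×10^6 g/d = 3041 kg/d.
Biomass produced: P_X = Y_obs·Q·ΔS = 0.2874 × 3041 ≈ 874.0 kg VSS/d.

P_X ≈ 874 kg VSS/d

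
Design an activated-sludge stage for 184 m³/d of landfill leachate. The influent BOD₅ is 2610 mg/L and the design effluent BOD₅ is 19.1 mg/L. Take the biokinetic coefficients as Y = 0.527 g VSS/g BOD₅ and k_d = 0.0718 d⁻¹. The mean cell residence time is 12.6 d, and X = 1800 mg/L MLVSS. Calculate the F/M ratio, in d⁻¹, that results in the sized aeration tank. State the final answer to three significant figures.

Steady-state biomass mass balance: V·X·(1 + k_d·θ_c) = Y·Q·(S₀ − S)·θ_c, so V = 0.527 × 184 × (2610 − 19.1) × 12.6 / [1800 × (1 + 0.0718 × 12.6)] = 3.17×10^6 / 3428 = 923.3 m³.
Food-to-microorganism ratio F/M = Q S₀ / (V X) = 184 × 2610 / (923.3 × 1800) = 0.2890 d⁻¹.

F/M ≈ 0.289 d⁻¹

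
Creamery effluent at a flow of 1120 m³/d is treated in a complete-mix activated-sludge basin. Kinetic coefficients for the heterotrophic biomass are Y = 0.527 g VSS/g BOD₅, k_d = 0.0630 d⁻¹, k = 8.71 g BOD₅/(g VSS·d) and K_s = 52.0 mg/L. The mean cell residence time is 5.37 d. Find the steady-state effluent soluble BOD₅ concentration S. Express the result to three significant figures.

For a completely mixed reactor with recycle the Lawrence–McCarty relation gives S = K_s·(1 + k_d·θ_c) / [θ_c·(Y·k − k_d) − 1] = 52.0 × (1 + 0.0630 × 5.37) / [5.37 × (0.527 × 8.71 − 0.0630) − 1] = 69.59 / 23.31 = 2.985 mg/L.

S ≈ 2.99 mg/L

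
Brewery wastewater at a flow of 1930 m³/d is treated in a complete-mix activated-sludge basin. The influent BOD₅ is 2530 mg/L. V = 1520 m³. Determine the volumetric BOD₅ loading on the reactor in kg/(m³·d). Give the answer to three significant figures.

Applied BOD₅ load per unit volume = Q·S₀/V = (1930 × 2530/1000)/1520 = 3.212 kg BOD₅·m⁻³·d⁻¹.

L_v ≈ 3.21 kg BOD₅/(m³·d)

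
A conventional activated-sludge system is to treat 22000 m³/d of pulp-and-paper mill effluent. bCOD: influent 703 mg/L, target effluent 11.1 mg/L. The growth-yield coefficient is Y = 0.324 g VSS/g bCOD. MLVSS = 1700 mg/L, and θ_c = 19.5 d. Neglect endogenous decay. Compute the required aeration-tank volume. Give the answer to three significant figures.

With k_d = 0 the design equation reduces to V = Y Q (S₀−S) θ_c / X = 0.324 × 22000 × (703 − 11.1) × 19.5 / 1700 = 56571 m³.

V ≈ 56600 m³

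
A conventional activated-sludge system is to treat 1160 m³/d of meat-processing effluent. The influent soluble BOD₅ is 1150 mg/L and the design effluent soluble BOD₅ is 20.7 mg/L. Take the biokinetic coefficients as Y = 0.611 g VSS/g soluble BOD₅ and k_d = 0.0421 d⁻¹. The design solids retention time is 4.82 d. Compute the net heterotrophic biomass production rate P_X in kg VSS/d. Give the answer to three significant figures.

P_X ≈ 665 kg VSS/d

Y_obs = Y / (1 + k_d θ_c) = 0.611 / (1 + 0.0421 × 4.82) = 0.611 / 1.203 = 0.5079.
Substrate removed = Q·(S₀ − S) = 1160 m³/d × (1150 − 20.7) g/m³ = 1.31×10^6 g/d = 1310 kg/d.
Net biomass production P_X = Y_obs × Q·(S₀ − S) = 0.5079 × 1310 = 665.4 kg VSS/d.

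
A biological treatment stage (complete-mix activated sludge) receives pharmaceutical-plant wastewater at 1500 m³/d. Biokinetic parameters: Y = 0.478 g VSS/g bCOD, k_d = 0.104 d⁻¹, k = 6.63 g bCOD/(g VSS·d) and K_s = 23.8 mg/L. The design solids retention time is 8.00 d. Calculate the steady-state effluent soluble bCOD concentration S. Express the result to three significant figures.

From the Monod/SRT balance for a CMAS, S = K_s·(1+k_d θ_c)/[θ_c·(Y k − k_d) − 1] = 23.8 × (1 + 0.104 × 8.00) / [8.00 × (0.478 × 6.63 − 0.104) − 1] = 43.60 / 23.52 = 1.854 mg/L.

S ≈ 1.85 mg/L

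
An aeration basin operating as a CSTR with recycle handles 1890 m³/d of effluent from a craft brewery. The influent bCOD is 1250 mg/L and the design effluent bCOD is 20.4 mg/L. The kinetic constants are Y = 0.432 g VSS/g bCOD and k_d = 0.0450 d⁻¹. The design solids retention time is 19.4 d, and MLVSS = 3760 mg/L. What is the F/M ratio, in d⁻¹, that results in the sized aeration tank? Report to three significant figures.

From the SRT design equation V = Y Q (S₀−S) θ_c / [X (1 + k_d θ_c)] = 0.432 × 1890 × (1250 − 20.4) × 19.4 / [3760 × (1 + 0.0450 × 19.4)] = 1.95×10^7 / 7042 = 2766 m³.
Food-to-microorganism ratio F/M = Q S₀ / (V X) = 1890 × 1250 / (2766 × 3760) = 0.2272 d⁻¹.

F/M ≈ 0.227 d⁻¹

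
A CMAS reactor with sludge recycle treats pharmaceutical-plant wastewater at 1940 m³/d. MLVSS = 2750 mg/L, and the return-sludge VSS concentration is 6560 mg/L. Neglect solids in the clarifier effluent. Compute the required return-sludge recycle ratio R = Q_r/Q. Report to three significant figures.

R = Q_r/Q = X/(X_r − X) = 2750 / (6560 − 2750) = 0.7218.

R ≈ 0.722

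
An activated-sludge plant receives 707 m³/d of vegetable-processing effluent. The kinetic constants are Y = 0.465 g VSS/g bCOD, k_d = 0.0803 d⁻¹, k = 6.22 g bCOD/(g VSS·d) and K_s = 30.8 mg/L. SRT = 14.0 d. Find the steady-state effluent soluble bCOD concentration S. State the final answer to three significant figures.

S ≈ 1.71 mg/L

From the Monod/SRT balance for a CMAS, S = K_s·(1+k_d θ_c)/[θ_c·(Y k − k_d) − 1] = 30.8 × (1 + 0.0803 × 14.0) / [14.0 × (0.465 × 6.22 − 0.0803) − 1] = 65.43 / 38.37 = 1.705 mg/L.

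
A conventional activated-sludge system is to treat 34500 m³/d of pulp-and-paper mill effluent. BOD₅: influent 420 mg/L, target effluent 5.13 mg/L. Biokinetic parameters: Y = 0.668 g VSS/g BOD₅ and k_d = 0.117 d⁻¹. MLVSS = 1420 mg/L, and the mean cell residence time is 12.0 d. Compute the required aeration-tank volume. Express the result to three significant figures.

V ≈ 33600 m³

Steady-state biomass mass balance: V·X·(1 + k_d·θ_c) = Y·Q·(S₀ − S)·θ_c, so V = 0.668 × 34500 × (420 − 5.13) × 12.0 / [1420 × (1 + 0.117 × 12.0)] = 1.15×10^8 / 3414 = 33610 m³.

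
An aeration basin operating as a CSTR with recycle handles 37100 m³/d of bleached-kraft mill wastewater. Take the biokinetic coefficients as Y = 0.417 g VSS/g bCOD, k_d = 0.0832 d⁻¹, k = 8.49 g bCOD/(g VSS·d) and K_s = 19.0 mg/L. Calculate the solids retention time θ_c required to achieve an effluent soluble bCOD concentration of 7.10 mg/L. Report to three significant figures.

Specific growth rate at S = 7.10 mg/L: μ = YkS/(K_s+S) = 0.417·8.49·7.10/(19.0+7.10) = 0.9631 d⁻¹.
Then 1/θ_c = μ − k_d = 0.9631 − 0.0832 = 0.8799 d⁻¹, giving θ_c = 1.137 d.

θ_c ≈ 1.14 d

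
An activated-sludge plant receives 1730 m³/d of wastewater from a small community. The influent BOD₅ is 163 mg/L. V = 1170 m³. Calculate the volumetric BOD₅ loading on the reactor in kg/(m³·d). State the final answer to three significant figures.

L_v ≈ 0.241 kg BOD₅/(m³·d)

L_v = Q S₀ / V = 1730 × 163 × 10⁻³ / 1170 = 0.2410 kg/(m³·d).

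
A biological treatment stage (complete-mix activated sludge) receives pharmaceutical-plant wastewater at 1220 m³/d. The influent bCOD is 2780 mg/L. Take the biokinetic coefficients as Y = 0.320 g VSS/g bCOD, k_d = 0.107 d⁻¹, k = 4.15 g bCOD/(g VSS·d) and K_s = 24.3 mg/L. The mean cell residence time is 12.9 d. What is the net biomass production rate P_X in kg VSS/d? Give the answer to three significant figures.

P_X ≈ 455 kg VSS/d

Effluent substrate depends only on kinetics and SRT: S = K_s(1 + k_d θ_c) / [θ_c(Yk − k_d) − 1] = 24.3 × (1 + 0.107 × 12.9) / [12.9 × (0.320 × 4.15 − 0.107) − 1] = 57.84 / 14.75 = 3.921 mg/L.
Observed yield with endogenous decay: Y_obs = Y / (1 + k_d·θ_c) = 0.320 / (1 + 0.107 × 12.9) = 0.320 / 2.380 = 0.1344 g VSS/g bCOD.
Substrate removed = Q·(S₀ − S) = 1220 m³/d × (2780 − 3.92) g/m³ = 3.39×10^6 g/d = 3387 kg/d.
So the net sludge growth is P_X = 0.1344 × 3387 = 455.3 kg VSS/d.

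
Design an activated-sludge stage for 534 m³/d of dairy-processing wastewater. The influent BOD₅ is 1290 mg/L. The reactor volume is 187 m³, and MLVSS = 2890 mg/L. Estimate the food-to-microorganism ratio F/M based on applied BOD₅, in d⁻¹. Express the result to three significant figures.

F/M ≈ 1.27 d⁻¹

F/M = Q·S₀ / (V·X) = 534 × 1290 / (187.0 × 2890) = 1.275 g BOD₅·(g VSS·d)⁻¹.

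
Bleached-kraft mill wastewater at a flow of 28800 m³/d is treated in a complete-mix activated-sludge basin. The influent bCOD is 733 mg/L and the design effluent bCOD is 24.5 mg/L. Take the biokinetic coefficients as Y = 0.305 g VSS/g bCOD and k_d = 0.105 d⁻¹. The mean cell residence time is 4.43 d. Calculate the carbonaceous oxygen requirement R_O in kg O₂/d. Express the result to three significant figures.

R_O ≈ 14400 kg O₂/d

The observed yield is Y_obs = Y/(1 + k_d·θ_c) = 0.305 / (1 + 0.105 × 4.43) = 0.305 / 1.465 = 0.2082 g VSS per g bCOD removed.
Q·(S₀ − S) = 28800 × (733 − 24.5) × 10⁻³ = 20405 kg/d removed.
Biomass synthesised: P_X = Y_obs × 20405 = 4248 kg VSS/d.
R_O = Q·ΔS − 1.42 P_X = 20405 − 6032 = 14373 kg O₂/d.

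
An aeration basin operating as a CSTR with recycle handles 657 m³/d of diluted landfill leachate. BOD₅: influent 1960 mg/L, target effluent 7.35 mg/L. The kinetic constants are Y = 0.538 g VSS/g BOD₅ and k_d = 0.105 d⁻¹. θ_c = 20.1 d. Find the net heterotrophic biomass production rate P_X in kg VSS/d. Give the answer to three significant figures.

P_X ≈ 222 kg VSS/d

Y_obs = Y / (1 + k_d θ_c) = 0.538 / (1 + 0.105 × 20.1) = 0.538 / 3.111 = 0.1730.
Substrate removed = Q·(S₀ − S) = 657 m³/d × (1960 − 7.35) g/m³ = 1.28×10^6 g/d = 1283 kg/d.
P_X = Y_obs · Q(S₀ − S) = 0.1730 × 1283 = 221.9 kg VSS/d.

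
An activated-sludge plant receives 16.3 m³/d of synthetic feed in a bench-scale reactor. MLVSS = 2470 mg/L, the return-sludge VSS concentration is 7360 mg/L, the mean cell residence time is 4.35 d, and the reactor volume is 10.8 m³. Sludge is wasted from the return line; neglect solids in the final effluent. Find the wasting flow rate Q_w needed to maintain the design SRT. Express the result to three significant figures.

Q_w ≈ 0.833 m³/d

Q_w = (V·X)/(θ_c X_r) = 10.80 × 2470 / (4.35 × 7360) = 0.8332 m³/d.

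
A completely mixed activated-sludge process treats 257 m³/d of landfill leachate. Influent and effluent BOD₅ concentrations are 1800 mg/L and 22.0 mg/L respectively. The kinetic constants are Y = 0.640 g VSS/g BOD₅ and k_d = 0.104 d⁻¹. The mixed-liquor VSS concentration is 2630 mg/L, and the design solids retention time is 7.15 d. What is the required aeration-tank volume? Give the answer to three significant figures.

V ≈ 456 m³

Steady-state biomass mass balance: V·X·(1 + k_d·θ_c) = Y·Q·(S₀ − S)·θ_c, so V = 0.640 × 257 × (1800 − 22.0) × 7.15 / [2630 × (1 + 0.104 × 7.15)] = 2.09×10^6 / 4586 = 456.0 m³.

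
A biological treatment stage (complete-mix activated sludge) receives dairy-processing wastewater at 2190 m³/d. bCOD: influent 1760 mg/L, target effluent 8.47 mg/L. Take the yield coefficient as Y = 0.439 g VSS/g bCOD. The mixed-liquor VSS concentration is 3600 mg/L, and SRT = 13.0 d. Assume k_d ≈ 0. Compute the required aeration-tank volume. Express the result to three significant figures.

With k_d = 0 the design equation reduces to V = Y Q (S₀−S) θ_c / X = 0.439 × 2190 × (1760 − 8.47) × 13.0 / 3600 = 6081 m³.

V ≈ 6080 m³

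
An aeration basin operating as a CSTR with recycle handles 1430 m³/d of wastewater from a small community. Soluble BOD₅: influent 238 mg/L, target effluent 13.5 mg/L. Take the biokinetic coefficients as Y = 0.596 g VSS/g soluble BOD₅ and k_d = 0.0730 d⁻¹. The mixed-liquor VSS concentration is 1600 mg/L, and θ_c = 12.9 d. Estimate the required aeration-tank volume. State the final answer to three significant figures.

Rearranging the biomass balance for a CMAS with decay, V = Y·Q·ΔS·θ_c / [X·(1+k_d θ_c)] = 0.596 × 1430 × (238 − 13.5) × 12.9 / [1600 × (1 + 0.0730 × 12.9)] = 2.47×10^6 / 3107 = 794.5 m³.

V ≈ 794 m³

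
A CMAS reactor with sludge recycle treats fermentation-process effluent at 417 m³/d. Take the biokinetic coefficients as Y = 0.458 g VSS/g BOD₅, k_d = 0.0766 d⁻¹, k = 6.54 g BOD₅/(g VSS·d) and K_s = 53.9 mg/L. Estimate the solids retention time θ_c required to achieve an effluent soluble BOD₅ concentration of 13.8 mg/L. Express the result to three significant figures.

θ_c ≈ 1.87 d

From 1/θ_c = Y·k·S/(K_s + S) − k_d: Y·k·S/(K_s+S) = 0.458 × 6.54 × 13.8 / (53.9 + 13.8) = 0.6106 d⁻¹.
1/θ_c = 0.6106 − 0.0766 = 0.5340 d⁻¹, so θ_c = 1.873 d.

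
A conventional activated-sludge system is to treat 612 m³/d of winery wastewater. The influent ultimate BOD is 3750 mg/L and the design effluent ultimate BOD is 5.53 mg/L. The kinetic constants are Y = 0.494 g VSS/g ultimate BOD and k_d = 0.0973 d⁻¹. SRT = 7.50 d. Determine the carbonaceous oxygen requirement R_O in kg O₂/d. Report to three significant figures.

Y_obs = Y / (1 + k_d θ_c) = 0.494 / (1 + 0.0973 × 7.50) = 0.494 / 1.730 = 0.2856.
Q·(S₀ − S) = 612 × (3750 − 5.53) × 10⁻³ = 2292 kg/d removed.
P_X = Y_obs·Q·(S₀ − S) = 0.2856 × 2292 = 654.5 kg VSS/d.
Carbonaceous O₂ demand = substrate oxidised − cell-mass equivalent = 2292 − 1.42 × 654.5 = 1362 kg O₂/d.

R_O ≈ 1360 kg O₂/d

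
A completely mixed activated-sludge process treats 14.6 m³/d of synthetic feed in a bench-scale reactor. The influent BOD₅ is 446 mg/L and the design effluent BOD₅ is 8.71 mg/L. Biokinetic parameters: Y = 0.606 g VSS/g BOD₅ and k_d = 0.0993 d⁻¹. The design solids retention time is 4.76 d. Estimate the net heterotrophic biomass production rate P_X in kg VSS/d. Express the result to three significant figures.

P_X ≈ 2.63 kg VSS/d

Y_obs = Y / (1 + k_d θ_c) = 0.606 / (1 + 0.0993 × 4.76) = 0.606 / 1.473 = 0.4115.
Substrate removed = Q·(S₀ − S) = 14.6 m³/d × (446 − 8.71) g/m³ = 6.38×10^3 g/d = 6.384 kg/d.
Net biomass production P_X = Y_obs × Q·(S₀ − S) = 0.4115 × 6.384 = 2.627 kg VSS/d.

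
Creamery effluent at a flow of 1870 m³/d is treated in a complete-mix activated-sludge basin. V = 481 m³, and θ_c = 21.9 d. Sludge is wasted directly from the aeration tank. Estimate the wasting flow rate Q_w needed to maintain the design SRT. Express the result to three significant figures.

Q_w ≈ 22.0 m³/d

For wasting at MLVSS concentration, Q_w = V/θ_c = 481.0/21.9 = 21.96 m³/d.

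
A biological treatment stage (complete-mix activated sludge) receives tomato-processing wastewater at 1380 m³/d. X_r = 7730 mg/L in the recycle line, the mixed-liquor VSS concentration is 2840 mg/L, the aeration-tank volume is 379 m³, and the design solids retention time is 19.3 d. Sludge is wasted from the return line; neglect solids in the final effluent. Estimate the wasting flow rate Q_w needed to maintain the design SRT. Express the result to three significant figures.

Q_w ≈ 7.21 m³/d

Q_w = (V·X)/(θ_c X_r) = 379.0 × 2840 / (19.3 × 7730) = 7.215 m³/d.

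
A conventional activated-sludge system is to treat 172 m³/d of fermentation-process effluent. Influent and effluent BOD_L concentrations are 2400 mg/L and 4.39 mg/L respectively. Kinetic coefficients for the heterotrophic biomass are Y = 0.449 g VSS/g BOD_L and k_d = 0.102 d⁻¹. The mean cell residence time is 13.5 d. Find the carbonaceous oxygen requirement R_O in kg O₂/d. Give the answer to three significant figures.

Correct the yield for decay: Y_obs = Y/(1 + k_d θ_c) = 0.449 / (1 + 0.102 × 13.5) = 0.449 / 2.377 = 0.1889.
Substrate removed = Q·(S₀ − S) = 172 m³/d × (2400 − 4.39) g/m³ = 4.12×10^5 g/d = 412.0 kg/d.
Net sludge production P_X = 0.1889 × 412.0 = 77.83 kg VSS/d.
R_O = Q·ΔS − 1.42 P_X = 412.0 − 110.5 = 301.5 kg O₂/d.

R_O ≈ 302 kg O₂/d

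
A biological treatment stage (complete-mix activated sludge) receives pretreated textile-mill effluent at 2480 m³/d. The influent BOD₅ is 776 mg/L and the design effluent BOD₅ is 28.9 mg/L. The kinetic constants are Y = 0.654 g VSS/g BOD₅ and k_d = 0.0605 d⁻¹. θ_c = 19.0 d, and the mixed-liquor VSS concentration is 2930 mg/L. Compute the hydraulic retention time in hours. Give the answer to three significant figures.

τ ≈ 35.4 h

From the SRT design equation V = Y Q (S₀−S) θ_c / [X (1 + k_d θ_c)] = 0.654 × 2480 × (776 − 28.9) × 19.0 / [2930 × (1 + 0.0605 × 19.0)] = 2.3×10^7 / 6298 = 3656 m³.
Hydraulic retention time τ = V/Q = 3656 / 2480 = 1.474 d = 35.38 h.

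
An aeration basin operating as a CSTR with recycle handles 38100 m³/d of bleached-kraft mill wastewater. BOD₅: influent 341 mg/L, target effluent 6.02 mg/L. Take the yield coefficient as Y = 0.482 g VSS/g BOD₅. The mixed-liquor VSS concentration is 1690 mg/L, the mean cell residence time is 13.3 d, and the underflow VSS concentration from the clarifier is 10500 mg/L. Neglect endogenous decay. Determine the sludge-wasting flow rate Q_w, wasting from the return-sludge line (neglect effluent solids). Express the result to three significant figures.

Q_w ≈ 586 m³/d

With k_d = 0 the design equation reduces to V = Y Q (S₀−S) θ_c / X = 0.482 × 38100 × (341 − 6.02) × 13.3 / 1690 = 48412 m³.
Wasting from the return line (neglecting effluent solids): Q_w = V·X / (θ_c·X_r) = 48412 × 1690 / (13.3 × 10500) = 585.9 m³/d.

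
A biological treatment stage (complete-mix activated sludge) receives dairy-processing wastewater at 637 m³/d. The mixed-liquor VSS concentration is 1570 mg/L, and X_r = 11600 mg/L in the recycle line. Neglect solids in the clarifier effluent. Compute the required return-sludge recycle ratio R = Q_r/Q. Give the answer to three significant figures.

R ≈ 0.157

R = Q_r/Q = X/(X_r − X) = 1570 / (11600 − 1570) = 0.1565.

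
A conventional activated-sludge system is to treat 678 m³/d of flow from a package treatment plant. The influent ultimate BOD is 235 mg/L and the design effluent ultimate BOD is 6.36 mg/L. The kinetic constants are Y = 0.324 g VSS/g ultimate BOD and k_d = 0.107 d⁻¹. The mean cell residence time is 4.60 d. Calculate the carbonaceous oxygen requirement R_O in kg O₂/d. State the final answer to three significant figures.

R_O ≈ 107 kg O₂/d

Y_obs = Y / (1 + k_d θ_c) = 0.324 / (1 + 0.107 × 4.60) = 0.324 / 1.492 = 0.2171.
Mass of ultimate BOD removed per day: Q(S₀ − S) = 678 × 228.6 g/m³ = 155.0 kg/d.
Biomass synthesised: P_X = Y_obs × 155.0 = 33.66 kg VSS/d.
R_O = Q·ΔS − 1.42 P_X = 155.0 − 47.80 = 107.2 kg O₂/d.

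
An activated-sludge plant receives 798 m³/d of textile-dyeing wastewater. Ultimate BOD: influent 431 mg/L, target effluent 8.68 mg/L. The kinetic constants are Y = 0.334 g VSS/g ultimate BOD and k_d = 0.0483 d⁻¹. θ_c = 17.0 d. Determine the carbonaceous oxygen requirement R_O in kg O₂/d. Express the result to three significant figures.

Correct the yield for decay: Y_obs = Y/(1 + k_d θ_c) = 0.334 / (1 + 0.0483 × 17.0) = 0.334 / 1.821 = 0.1834.
Q·(S₀ − S) = 798 × (431 − 8.68) × 10⁻³ = 337.0 kg/d removed.
Biomass synthesised: P_X = Y_obs × 337.0 = 61.81 kg VSS/d.
R_O = Q·ΔS − 1.42 P_X = 337.0 − 87.77 = 249.2 kg O₂/d.

R_O ≈ 249 kg O₂/d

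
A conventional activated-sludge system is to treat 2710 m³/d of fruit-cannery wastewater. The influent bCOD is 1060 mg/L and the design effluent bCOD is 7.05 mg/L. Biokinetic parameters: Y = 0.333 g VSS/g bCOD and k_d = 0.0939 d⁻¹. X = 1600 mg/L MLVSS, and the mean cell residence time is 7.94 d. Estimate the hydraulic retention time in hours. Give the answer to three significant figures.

τ ≈ 23.9 h

From the SRT design equation V = Y Q (S₀−S) θ_c / [X (1 + k_d θ_c)] = 0.333 × 2710 × (1060 − 7.05) × 7.94 / [1600 × (1 + 0.0939 × 7.94)] = 7.54×10^6 / 2793 = 2701 m³.
Hydraulic retention time τ = V/Q = 2701 / 2710 = 0.9968 d = 23.92 h.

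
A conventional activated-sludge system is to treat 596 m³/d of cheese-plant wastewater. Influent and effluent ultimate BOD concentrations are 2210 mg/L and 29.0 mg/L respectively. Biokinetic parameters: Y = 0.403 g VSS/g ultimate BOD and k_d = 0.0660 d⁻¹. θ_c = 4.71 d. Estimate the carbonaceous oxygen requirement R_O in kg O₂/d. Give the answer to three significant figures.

R_O ≈ 732 kg O₂/d

Y_obs = Y / (1 + k_d θ_c) = 0.403 / (1 + 0.0660 × 4.71) = 0.403 / 1.311 = 0.3074.
ΔS = 2210 − 29.0 = 2181 mg/L, so the substrate removal rate is 596 × 2181/1000 = 1300 kg ultimate BOD/d.
Biomass synthesised: P_X = Y_obs × 1300 = 399.6 kg VSS/d.
Carbonaceous O₂ demand = substrate oxidised − cell-mass equivalent = 1300 − 1.42 × 399.6 = 732.4 kg O₂/d.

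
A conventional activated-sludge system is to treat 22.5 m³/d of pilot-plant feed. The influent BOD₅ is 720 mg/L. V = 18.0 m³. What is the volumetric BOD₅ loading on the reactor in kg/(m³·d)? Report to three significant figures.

L_v ≈ 0.900 kg BOD₅/(m³·d)

L_v = Q S₀ / V = 22.5 × 720 × 10⁻³ / 18.00 = 0.9000 kg/(m³·d).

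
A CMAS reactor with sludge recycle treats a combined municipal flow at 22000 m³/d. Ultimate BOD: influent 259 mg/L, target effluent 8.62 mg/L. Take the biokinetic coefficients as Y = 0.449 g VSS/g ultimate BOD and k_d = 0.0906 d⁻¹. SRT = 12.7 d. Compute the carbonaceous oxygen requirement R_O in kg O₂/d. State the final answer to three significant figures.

R_O ≈ 3880 kg O₂/d

Y_obs = Y / (1 + k_d θ_c) = 0.449 / (1 + 0.0906 × 12.7) = 0.449 / 2.151 = 0.2088.
Mass of ultimate BOD removed per day: Q(S₀ − S) = 22000 × 250.4 g/m³ = 5508 kg/d.
Biomass synthesised: P_X = Y_obs × 5508 = 1150 kg VSS/d.
Carbonaceous O₂ demand = substrate oxidised − cell-mass equivalent = 5508 − 1.42 × 1150 = 3875 kg O₂/d.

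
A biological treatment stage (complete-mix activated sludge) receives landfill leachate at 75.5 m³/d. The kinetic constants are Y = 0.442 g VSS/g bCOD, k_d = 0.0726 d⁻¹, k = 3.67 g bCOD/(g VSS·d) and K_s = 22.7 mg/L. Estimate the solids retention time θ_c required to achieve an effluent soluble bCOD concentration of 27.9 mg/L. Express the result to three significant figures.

Specific growth rate at S = 27.9 mg/L: μ = YkS/(K_s+S) = 0.442·3.67·27.9/(22.7+27.9) = 0.8944 d⁻¹.
Then 1/θ_c = μ − k_d = 0.8944 − 0.0726 = 0.8218 d⁻¹, giving θ_c = 1.217 d.

θ_c ≈ 1.22 d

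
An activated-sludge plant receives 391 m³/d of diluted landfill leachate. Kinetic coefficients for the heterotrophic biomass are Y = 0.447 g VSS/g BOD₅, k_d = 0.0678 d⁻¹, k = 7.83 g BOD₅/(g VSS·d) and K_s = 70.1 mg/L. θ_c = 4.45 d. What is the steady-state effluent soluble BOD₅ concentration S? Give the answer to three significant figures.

From the Monod/SRT balance for a CMAS, S = K_s·(1+k_d θ_c)/[θ_c·(Y k − k_d) − 1] = 70.1 × (1 + 0.0678 × 4.45) / [4.45 × (0.447 × 7.83 − 0.0678) − 1] = 91.25 / 14.27 = 6.393 mg/L.

S ≈ 6.39 mg/L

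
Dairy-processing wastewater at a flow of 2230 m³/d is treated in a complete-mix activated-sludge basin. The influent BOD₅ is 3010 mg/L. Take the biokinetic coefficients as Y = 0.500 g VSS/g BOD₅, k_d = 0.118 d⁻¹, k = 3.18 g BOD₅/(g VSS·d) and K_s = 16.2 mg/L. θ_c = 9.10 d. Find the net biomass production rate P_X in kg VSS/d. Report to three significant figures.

P_X ≈ 1620 kg VSS/d

Effluent substrate depends only on kinetics and SRT: S = K_s(1 + k_d θ_c) / [θ_c(Yk − k_d) − 1] = 16.2 × (1 + 0.118 × 9.10) / [9.10 × (0.500 × 3.18 − 0.118) − 1] = 33.60 / 12.40 = 2.710 mg/L.
Correct the yield for decay: Y_obs = Y/(1 + k_d θ_c) = 0.500 / (1 + 0.118 × 9.10) = 0.500 / 2.074 = 0.2411.
ΔS = 3010 − 2.71 = 3007 mg/L, so the substrate removal rate is 2230 × 3007/1000 = 6706 kg BOD₅/d.
P_X = Y_obs · Q(S₀ − S) = 0.2411 × 6706 = 1617 kg VSS/d.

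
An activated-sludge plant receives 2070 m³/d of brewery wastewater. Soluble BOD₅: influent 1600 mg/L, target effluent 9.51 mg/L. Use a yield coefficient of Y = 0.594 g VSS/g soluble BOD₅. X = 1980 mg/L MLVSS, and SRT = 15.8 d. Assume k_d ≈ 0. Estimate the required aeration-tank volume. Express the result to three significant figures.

V ≈ 15600 m³

V·X = Y·Q·ΔS·θ_c gives V = 0.594 × 2070 × (1600 − 9.51) × 15.8 / 1980 = 15606 m³.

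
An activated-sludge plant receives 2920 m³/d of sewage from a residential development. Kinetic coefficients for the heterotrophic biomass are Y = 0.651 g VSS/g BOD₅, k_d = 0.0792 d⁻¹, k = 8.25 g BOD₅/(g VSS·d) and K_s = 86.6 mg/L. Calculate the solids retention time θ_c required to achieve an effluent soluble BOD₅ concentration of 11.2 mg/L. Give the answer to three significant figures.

Specific growth rate at S = 11.2 mg/L: μ = YkS/(K_s+S) = 0.651·8.25·11.2/(86.6+11.2) = 0.6151 d⁻¹.
Then 1/θ_c = μ − k_d = 0.6151 − 0.0792 = 0.5359 d⁻¹, giving θ_c = 1.866 d.

θ_c ≈ 1.87 d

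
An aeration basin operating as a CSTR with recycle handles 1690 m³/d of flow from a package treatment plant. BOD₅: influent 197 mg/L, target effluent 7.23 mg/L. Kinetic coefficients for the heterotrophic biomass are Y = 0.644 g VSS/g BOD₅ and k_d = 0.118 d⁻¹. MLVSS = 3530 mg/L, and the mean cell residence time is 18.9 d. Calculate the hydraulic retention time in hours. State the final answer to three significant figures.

τ ≈ 4.86 h

Steady-state biomass mass balance: V·X·(1 + k_d·θ_c) = Y·Q·(S₀ − S)·θ_c, so V = 0.644 × 1690 × (197 − 7.23) × 18.9 / [3530 × (1 + 0.118 × 18.9)] = 3.9×10^6 / 11403 = 342.3 m³.
Hydraulic retention time τ = V/Q = 342.3 / 1690 = 0.2026 d = 4.862 h.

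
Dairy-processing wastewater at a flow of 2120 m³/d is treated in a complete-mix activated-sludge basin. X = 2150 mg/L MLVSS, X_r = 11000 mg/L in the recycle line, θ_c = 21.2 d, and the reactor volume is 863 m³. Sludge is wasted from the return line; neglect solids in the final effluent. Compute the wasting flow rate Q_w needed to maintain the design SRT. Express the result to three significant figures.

Q_w ≈ 7.96 m³/d

Q_w = (V·X)/(θ_c X_r) = 863.0 × 2150 / (21.2 × 11000) = 7.956 m³/d.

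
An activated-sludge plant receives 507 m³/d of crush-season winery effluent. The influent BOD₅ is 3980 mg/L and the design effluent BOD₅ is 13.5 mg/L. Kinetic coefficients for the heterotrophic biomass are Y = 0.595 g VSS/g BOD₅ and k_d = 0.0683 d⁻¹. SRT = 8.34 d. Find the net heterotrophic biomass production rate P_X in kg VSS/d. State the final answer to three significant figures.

P_X ≈ 762 kg VSS/d

The observed yield is Y_obs = Y/(1 + k_d·θ_c) = 0.595 / (1 + 0.0683 × 8.34) = 0.595 / 1.570 = 0.3791 g VSS per g BOD₅ removed.
Substrate removed = Q·(S₀ − S) = 507 m³/d × (3980 − 13.5) g/m³ = 2.01×10^6 g/d = 2011 kg/d.
Biomass produced: P_X = Y_obs·Q·ΔS = 0.3791 × 2011 ≈ 762.3 kg VSS/d.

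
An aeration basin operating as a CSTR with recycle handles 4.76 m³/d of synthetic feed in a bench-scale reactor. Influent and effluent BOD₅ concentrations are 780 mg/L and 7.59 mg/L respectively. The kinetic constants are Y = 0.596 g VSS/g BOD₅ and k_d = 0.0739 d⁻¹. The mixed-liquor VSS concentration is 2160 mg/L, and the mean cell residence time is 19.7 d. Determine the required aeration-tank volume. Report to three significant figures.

V ≈ 8.14 m³

Steady-state biomass mass balance: V·X·(1 + k_d·θ_c) = Y·Q·(S₀ − S)·θ_c, so V = 0.596 × 4.76 × (780 − 7.59) × 19.7 / [2160 × (1 + 0.0739 × 19.7)] = 4.32×10^4 / 5305 = 8.138 m³.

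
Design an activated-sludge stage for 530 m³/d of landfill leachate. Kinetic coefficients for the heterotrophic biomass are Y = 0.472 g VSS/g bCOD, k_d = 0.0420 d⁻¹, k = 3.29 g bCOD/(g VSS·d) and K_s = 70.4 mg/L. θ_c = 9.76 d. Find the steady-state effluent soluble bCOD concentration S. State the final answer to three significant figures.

S ≈ 7.22 mg/L

From the Monod/SRT balance for a CMAS, S = K_s·(1+k_d θ_c)/[θ_c·(Y k − k_d) − 1] = 70.4 × (1 + 0.0420 × 9.76) / [9.76 × (0.472 × 3.29 − 0.0420) − 1] = 99.26 / 13.75 = 7.221 mg/L.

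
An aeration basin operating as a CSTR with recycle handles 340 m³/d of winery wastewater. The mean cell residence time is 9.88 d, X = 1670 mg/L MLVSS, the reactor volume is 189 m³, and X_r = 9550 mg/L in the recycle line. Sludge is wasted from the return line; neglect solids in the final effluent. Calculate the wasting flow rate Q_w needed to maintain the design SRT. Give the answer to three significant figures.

Q_w ≈ 3.35 m³/d

Q_w = (V·X)/(θ_c X_r) = 189.0 × 1670 / (9.88 × 9550) = 3.345 m³/d.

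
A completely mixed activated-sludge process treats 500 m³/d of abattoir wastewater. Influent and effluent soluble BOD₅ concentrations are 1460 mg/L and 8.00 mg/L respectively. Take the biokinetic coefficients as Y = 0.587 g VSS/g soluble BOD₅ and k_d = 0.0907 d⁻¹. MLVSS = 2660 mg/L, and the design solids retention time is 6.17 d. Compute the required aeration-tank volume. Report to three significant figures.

From the SRT design equation V = Y Q (S₀−S) θ_c / [X (1 + k_d θ_c)] = 0.587 × 500 × (1460 − 8.00) × 6.17 / [2660 × (1 + 0.0907 × 6.17)] = 2.63×10^6 / 4149 = 633.8 m³.

V ≈ 634 m³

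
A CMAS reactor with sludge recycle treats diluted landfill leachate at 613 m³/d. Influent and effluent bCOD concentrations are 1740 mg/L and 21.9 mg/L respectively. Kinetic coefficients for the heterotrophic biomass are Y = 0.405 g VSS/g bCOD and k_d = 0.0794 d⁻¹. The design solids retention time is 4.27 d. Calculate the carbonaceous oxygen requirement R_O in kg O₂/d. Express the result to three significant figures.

Observed yield with endogenous decay: Y_obs = Y / (1 + k_d·θ_c) = 0.405 / (1 + 0.0794 × 4.27) = 0.405 / 1.339 = 0.3025 g VSS/g bCOD.
Mass of bCOD removed per day: Q(S₀ − S) = 613 × 1718 g/m³ = 1053 kg/d.
Net sludge production P_X = 0.3025 × 1053 = 318.5 kg VSS/d.
R_O = Q·(S₀ − S) − 1.42·P_X = 1053 − 1.42 × 318.5 = 600.9 kg O₂/d.

R_O ≈ 601 kg O₂/d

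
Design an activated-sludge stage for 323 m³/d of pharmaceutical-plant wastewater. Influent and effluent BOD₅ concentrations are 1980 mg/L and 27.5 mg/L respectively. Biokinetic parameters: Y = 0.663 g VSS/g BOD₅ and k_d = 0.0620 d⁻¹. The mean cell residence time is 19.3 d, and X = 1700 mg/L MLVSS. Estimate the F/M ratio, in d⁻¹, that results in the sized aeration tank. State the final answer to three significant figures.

Rearranging the biomass balance for a CMAS with decay, V = Y·Q·ΔS·θ_c / [X·(1+k_d θ_c)] = 0.663 × 323 × (1980 − 27.5) × 19.3 / [1700 × (1 + 0.0620 × 19.3)] = 8.07×10^6 / 3734 = 2161 m³.
F/M = applied load / biomass = Q·S₀/(V·X) = 323 × 1980 / (2161 × 1700) = 0.1741 d⁻¹.

F/M ≈ 0.174 d⁻¹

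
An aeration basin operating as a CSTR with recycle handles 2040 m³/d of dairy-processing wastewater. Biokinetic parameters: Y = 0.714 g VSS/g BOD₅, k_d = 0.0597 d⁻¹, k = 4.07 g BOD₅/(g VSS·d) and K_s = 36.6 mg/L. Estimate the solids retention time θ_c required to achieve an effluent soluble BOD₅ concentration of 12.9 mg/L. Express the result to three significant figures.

Specific growth rate at S = 12.9 mg/L: μ = YkS/(K_s+S) = 0.714·4.07·12.9/(36.6+12.9) = 0.7573 d⁻¹.
θ_c = 1/(μ − k_d) = 1/(0.7573 − 0.0597) = 1/0.6976 = 1.433 d.

θ_c ≈ 1.43 d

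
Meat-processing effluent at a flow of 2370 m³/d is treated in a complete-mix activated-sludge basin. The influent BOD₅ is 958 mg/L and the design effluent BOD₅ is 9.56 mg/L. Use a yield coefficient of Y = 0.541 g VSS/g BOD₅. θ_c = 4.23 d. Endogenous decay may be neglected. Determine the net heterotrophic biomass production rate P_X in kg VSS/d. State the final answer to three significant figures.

With endogenous decay neglected, the observed yield equals the true yield: Y_obs = Y = 0.541 g VSS/g BOD₅.
Mass of BOD₅ removed per day: Q(S₀ − S) = 2370 × 948.4 g/m³ = 2248 kg/d.
Net biomass production P_X = Y_obs × Q·(S₀ − S) = 0.5410 × 2248 = 1216 kg VSS/d.

P_X ≈ 1220 kg VSS/d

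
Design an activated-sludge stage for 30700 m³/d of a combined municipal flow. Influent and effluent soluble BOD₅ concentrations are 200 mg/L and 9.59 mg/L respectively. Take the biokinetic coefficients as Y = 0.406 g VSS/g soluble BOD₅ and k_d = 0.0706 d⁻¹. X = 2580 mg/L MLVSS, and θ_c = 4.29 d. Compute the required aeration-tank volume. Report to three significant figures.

V ≈ 3030 m³

Steady-state biomass mass balance: V·X·(1 + k_d·θ_c) = Y·Q·(S₀ − S)·θ_c, so V = 0.406 × 30700 × (200 − 9.59) × 4.29 / [2580 × (1 + 0.0706 × 4.29)] = 1.02×10^7 / 3361 = 3029 m³.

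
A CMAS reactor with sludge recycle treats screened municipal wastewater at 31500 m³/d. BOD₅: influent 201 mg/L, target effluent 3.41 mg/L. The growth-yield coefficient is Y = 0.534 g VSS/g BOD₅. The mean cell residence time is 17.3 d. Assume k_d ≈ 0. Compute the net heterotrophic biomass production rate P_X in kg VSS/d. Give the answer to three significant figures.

P_X ≈ 3320 kg VSS/d

With endogenous decay neglected, the observed yield equals the true yield: Y_obs = Y = 0.534 g VSS/g BOD₅.
ΔS = 201 − 3.41 = 197.6 mg/L, so the substrate removal rate is 31500 × 197.6/1000 = 6224 kg BOD₅/d.
Net biomass production P_X = Y_obs × Q·(S₀ − S) = 0.5340 × 6224 = 3324 kg VSS/d.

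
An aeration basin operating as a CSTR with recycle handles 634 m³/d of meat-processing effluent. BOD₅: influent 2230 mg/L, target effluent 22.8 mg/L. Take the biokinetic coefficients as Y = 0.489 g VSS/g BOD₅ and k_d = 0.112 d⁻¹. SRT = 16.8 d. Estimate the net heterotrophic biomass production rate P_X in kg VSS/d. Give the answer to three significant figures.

Y_obs = Y / (1 + k_d θ_c) = 0.489 / (1 + 0.112 × 16.8) = 0.489 / 2.882 = 0.1697.
Mass of BOD₅ removed per day: Q(S₀ − S) = 634 × 2207 g/m³ = 1399 kg/d.
P_X = Y_obs · Q(S₀ − S) = 0.1697 × 1399 = 237.5 kg VSS/d.

P_X ≈ 237 kg VSS/d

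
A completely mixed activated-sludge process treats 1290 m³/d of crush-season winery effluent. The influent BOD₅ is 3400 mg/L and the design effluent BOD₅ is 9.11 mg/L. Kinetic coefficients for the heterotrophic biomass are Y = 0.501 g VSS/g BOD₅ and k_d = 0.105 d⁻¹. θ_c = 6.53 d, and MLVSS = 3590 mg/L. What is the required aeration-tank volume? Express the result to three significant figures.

V ≈ 2360 m³

Steady-state biomass mass balance: V·X·(1 + k_d·θ_c) = Y·Q·(S₀ − S)·θ_c, so V = 0.501 × 1290 × (3400 − 9.11) × 6.53 / [3590 × (1 + 0.105 × 6.53)] = 1.43×10^7 / 6051 = 2365 m³.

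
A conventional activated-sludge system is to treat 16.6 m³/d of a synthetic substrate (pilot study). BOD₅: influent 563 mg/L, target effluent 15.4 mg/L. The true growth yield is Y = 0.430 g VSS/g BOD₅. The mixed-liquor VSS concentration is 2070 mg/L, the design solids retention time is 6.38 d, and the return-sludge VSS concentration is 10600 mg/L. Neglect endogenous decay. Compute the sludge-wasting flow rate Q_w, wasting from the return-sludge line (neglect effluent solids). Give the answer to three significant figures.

Q_w ≈ 0.369 m³/d

Biomass mass balance (decay neglected): V·X = Y·Q·(S₀ − S)·θ_c, so V = 0.430 × 16.6 × (563 − 15.4) × 6.38 / 2070 = 12.05 m³.
Wasting from the return line (neglecting effluent solids): Q_w = V·X / (θ_c·X_r) = 12.05 × 2070 / (6.38 × 10600) = 0.3688 m³/d.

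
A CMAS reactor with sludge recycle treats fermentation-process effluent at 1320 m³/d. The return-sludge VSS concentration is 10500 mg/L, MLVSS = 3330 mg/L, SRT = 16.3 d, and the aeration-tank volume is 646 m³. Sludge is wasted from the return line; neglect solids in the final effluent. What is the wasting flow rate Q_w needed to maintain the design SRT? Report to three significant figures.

Wasting from the return line (neglecting effluent solids): Q_w = V·X / (θ_c·X_r) = 646.0 × 3330 / (16.3 × 10500) = 12.57 m³/d.

Q_w ≈ 12.6 m³/d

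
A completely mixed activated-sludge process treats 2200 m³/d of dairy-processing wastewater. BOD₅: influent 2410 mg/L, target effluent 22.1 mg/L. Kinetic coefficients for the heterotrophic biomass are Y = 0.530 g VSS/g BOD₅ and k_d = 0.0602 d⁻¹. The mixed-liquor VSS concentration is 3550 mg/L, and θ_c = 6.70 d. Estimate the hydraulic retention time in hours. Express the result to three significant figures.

τ ≈ 40.8 h

Steady-state biomass mass balance: V·X·(1 + k_d·θ_c) = Y·Q·(S₀ − S)·θ_c, so V = 0.530 × 2200 × (2410 − 22.1) × 6.70 / [3550 × (1 + 0.0602 × 6.70)] = 1.87×10^7 / 4982 = 3745 m³.
Hydraulic retention time τ = V/Q = 3745 / 2200 = 1.702 d = 40.85 h.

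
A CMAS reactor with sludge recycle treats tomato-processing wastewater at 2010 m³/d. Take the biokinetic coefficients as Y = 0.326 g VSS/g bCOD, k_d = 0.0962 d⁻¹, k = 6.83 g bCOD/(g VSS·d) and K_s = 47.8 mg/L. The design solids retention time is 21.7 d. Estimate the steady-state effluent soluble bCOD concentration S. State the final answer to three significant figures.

For a completely mixed reactor with recycle the Lawrence–McCarty relation gives S = K_s·(1 + k_d·θ_c) / [θ_c·(Y·k − k_d) − 1] = 47.8 × (1 + 0.0962 × 21.7) / [21.7 × (0.326 × 6.83 − 0.0962) − 1] = 147.6 / 45.23 = 3.263 mg/L.

S ≈ 3.26 mg/L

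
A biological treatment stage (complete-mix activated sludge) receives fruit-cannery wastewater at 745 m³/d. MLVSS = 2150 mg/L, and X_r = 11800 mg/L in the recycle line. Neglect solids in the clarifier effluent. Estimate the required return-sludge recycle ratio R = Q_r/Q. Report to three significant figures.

R = Q_r/Q = X/(X_r − X) = 2150 / (11800 − 2150) = 0.2228.

R ≈ 0.223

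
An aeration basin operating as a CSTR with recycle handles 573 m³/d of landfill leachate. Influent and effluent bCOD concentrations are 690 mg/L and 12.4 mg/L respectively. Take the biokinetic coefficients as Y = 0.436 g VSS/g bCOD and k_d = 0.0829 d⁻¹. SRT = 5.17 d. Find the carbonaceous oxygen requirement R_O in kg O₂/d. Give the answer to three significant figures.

The observed yield is Y_obs = Y/(1 + k_d·θ_c) = 0.436 / (1 + 0.0829 × 5.17) = 0.436 / 1.429 = 0.3052 g VSS per g bCOD removed.
Q·(S₀ − S) = 573 × (690 − 12.4) × 10⁻³ = 388.3 kg/d removed.
Net sludge production P_X = 0.3052 × 388.3 = 118.5 kg VSS/d.
R_O = Q·(S₀ − S) − 1.42·P_X = 388.3 − 1.42 × 118.5 = 220.0 kg O₂/d.

R_O ≈ 220 kg O₂/d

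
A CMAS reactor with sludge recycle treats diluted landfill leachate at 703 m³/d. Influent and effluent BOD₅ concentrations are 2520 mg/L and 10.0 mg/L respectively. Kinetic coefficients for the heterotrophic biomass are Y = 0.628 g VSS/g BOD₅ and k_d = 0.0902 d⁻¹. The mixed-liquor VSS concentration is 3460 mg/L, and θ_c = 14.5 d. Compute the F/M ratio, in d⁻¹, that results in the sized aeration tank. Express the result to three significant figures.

F/M ≈ 0.254 d⁻¹

Rearranging the biomass balance for a CMAS with decay, V = Y·Q·ΔS·θ_c / [X·(1+k_d θ_c)] = 0.628 × 703 × (2520 − 10.0) × 14.5 / [3460 × (1 + 0.0902 × 14.5)] = 1.61×10^7 / 7985 = 2012 m³.
F/M = applied load / biomass = Q·S₀/(V·X) = 703 × 2520 / (2012 × 3460) = 0.2545 d⁻¹.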